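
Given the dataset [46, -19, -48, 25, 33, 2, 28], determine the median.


First, sort the list: [-48, -19, 2, 25, 28, 33, 46]
The list has 7 elements (odd count).
The middle index is 3 (0-based), and the element there is 25.
Final answer: 25


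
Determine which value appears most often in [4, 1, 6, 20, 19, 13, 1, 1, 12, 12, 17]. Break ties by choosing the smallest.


Count the frequency of each value:
  1 appears 3 time(s)
  4 appears 1 time(s)
  6 appears 1 time(s)
  12 appears 2 time(s)
  13 appears 1 time(s)
  17 appears 1 time(s)
  19 appears 1 time(s)
  20 appears 1 time(s)
Maximum frequency is 3.
Only 1 reaches that frequency, so it is the mode.
Final answer: 1


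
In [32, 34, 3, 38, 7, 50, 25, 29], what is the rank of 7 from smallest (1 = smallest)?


Sort ascending: [3, 7, 25, 29, 32, 34, 38, 50]
Find 7 in the sorted list.
7 is at position 2 (1-indexed).
Final answer: 2


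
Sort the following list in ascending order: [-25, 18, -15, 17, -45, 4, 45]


Original list: [-25, 18, -15, 17, -45, 4, 45]
Repeatedly take the smallest remaining element:
  Remaining [-25, 18, -15, 17, -45, 4, 45] -> smallest is -45
  Remaining [-25, 18, -15, 17, 4, 45] -> smallest is -25
  Remaining [18, -15, 17, 4, 45] -> smallest is -15
  Remaining [18, 17, 4, 45] -> smallest is 4
  Remaining [18, 17, 45] -> smallest is 17
  Remaining [18, 45] -> smallest is 18
  Remaining [45] -> smallest is 45
Collecting the picks in order gives the sorted list.
Final answer: [-45, -25, -15, 4, 17, 18, 45]


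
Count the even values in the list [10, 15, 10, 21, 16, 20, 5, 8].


Check each element:
  10 is even
  15 is odd
  10 is even
  21 is odd
  16 is even
  20 is even
  5 is odd
  8 is even
Evens: [10, 10, 16, 20, 8]
Count of evens = 5
Final answer: 5


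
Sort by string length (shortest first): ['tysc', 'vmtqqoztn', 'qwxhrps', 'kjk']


Compute lengths:
  'tysc' has length 4
  'vmtqqoztn' has length 9
  'qwxhrps' has length 7
  'kjk' has length 3
Lengths in increasing order: 3 < 4 < 7 < 9
Listing the words in that order gives the answer.
Final answer: ['kjk', 'tysc', 'qwxhrps', 'vmtqqoztn']


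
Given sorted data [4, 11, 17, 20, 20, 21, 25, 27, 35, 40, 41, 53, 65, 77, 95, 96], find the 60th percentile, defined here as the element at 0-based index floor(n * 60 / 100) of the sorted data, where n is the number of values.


The dataset has n = 16 elements.
Index = floor(16 * 60 / 100) = floor(960 / 100) = floor(9.6) = 9
Counting from index 0 in the sorted data, the element at index 9 is 40.
Final answer: 40


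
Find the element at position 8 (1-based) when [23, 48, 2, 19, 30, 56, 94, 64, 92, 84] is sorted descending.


Sort descending: [94, 92, 84, 64, 56, 48, 30, 23, 19, 2]
The 8th element (1-indexed) is at index 7.
Value = 23
Final answer: 23


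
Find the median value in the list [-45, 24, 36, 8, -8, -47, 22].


First, sort the list: [-47, -45, -8, 8, 22, 24, 36]
The list has 7 elements (odd count).
The middle index is 3 (0-based), and the element there is 8.
Final answer: 8


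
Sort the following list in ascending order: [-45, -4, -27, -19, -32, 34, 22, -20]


Original list: [-45, -4, -27, -19, -32, 34, 22, -20]
Repeatedly take the smallest remaining element:
  Remaining [-45, -4, -27, -19, -32, 34, 22, -20] -> smallest is -45
  Remaining [-4, -27, -19, -32, 34, 22, -20] -> smallest is -32
  Remaining [-4, -27, -19, 34, 22, -20] -> smallest is -27
  Remaining [-4, -19, 34, 22, -20] -> smallest is -20
  Remaining [-4, -19, 34, 22] -> smallest is -19
  Remaining [-4, 34, 22] -> smallest is -4
  Remaining [34, 22] -> smallest is 22
  Remaining [34] -> smallest is 34
Collecting the picks in order gives the sorted list.
Final answer: [-45, -32, -27, -20, -19, -4, 22, 34]


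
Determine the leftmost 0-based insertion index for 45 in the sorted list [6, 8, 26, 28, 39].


List is sorted: [6, 8, 26, 28, 39]
We need the leftmost position where 45 can be inserted, i.e. the first index whose element is >= 45 (or the end of the list if none is).
Binary search with low=0, high=5 (0-based indices):
  low=0, high=5, mid=2: a[2]=26 < 45, so low = 3
  low=3, high=5, mid=4: a[4]=39 < 45, so low = 5
Now low = high = 5, so the insertion index is 5.
Final answer: 5


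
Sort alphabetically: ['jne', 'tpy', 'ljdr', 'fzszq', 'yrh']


Compare strings character by character (the first differing letter decides):
  'fzszq' < 'jne' since 'f' < 'j' at position 1
  'jne' < 'ljdr' since 'j' < 'l' at position 1
  'ljdr' < 'tpy' since 'l' < 't' at position 1
  'tpy' < 'yrh' since 't' < 'y' at position 1
Chaining these comparisons gives the alphabetical order.
Final answer: ['fzszq', 'jne', 'ljdr', 'tpy', 'yrh']


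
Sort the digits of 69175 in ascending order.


The number 69175 has digits: 6, 9, 1, 7, 5
Sorted: 1, 5, 6, 7, 9
Joining the sorted digits gives the result.
Final answer: 15679


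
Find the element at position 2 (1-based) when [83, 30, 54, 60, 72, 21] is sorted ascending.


Sort ascending: [21, 30, 54, 60, 72, 83]
The 2nd element (1-indexed) is at index 1.
Value = 30
Final answer: 30


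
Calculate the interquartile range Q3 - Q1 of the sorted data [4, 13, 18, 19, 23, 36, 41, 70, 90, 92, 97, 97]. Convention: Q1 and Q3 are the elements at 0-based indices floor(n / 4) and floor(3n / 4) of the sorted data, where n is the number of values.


The data has n = 12 elements.
Q1 index = floor(12 / 4) = floor(3) = 3; Q3 index = floor(3 * 12 / 4) = floor(9) = 9
Q1 = element at index 3 = 19
Q3 = element at index 9 = 92
IQR = 92 - 19 = 73
Final answer: 73


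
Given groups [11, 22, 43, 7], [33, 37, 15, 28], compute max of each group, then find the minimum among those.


Find max of each group:
  Group 1: [11, 22, 43, 7] -> max = 43
  Group 2: [33, 37, 15, 28] -> max = 37
Maxes: [43, 37]
Minimum of maxes = 37
Final answer: 37


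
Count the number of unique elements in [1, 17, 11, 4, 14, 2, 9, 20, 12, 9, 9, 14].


List all unique values:
Distinct values: [1, 2, 4, 9, 11, 12, 14, 17, 20]
Count = 9
Final answer: 9


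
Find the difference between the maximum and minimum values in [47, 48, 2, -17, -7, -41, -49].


Maximum value: 48
Minimum value: -49
Range = 48 - (-49) = 97
Final answer: 97


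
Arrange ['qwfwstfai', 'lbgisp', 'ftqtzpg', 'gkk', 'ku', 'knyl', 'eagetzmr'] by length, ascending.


Compute lengths:
  'qwfwstfai' has length 9
  'lbgisp' has length 6
  'ftqtzpg' has length 7
  'gkk' has length 3
  'ku' has length 2
  'knyl' has length 4
  'eagetzmr' has length 8
Lengths in increasing order: 2 < 3 < 4 < 6 < 7 < 8 < 9
Listing the words in that order gives the answer.
Final answer: ['ku', 'gkk', 'knyl', 'lbgisp', 'ftqtzpg', 'eagetzmr', 'qwfwstfai']


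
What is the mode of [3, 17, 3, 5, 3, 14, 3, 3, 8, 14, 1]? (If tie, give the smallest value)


Count the frequency of each value:
  1 appears 1 time(s)
  3 appears 5 time(s)
  5 appears 1 time(s)
  8 appears 1 time(s)
  14 appears 2 time(s)
  17 appears 1 time(s)
Maximum frequency is 5.
Only 3 reaches that frequency, so it is the mode.
Final answer: 3


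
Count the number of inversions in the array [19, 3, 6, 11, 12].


For each element, count the later elements that are smaller than it:
  19 (index 0): smaller elements after it = [3, 6, 11, 12] -> 4
  3 (index 1): smaller elements after it = [] -> 0
  6 (index 2): smaller elements after it = [] -> 0
  11 (index 3): smaller elements after it = [] -> 0
Total inversions = 4 + 0 + 0 + 0 = 4
Final answer: 4


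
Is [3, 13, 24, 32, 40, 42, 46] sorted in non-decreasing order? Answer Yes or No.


Check consecutive pairs:
  3 <= 13? True
  13 <= 24? True
  24 <= 32? True
  32 <= 40? True
  40 <= 42? True
  42 <= 46? True
Every consecutive pair is in order, so the list is non-decreasing.
Final answer: Yes


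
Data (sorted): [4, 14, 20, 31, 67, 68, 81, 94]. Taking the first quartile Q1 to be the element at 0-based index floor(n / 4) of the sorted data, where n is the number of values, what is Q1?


The list has n = 8 elements.
Q1 index = floor(8 / 4) = floor(2) = 2
Counting from index 0 in the sorted data, the element at index 2 is 20.
Final answer: 20


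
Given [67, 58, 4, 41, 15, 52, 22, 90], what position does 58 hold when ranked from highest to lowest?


Sort descending: [90, 67, 58, 52, 41, 22, 15, 4]
Find 58 in the sorted list.
58 is at position 3.
Final answer: 3


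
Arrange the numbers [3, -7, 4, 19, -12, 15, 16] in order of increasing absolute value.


Compute absolute values:
  |3| = 3
  |-7| = 7
  |4| = 4
  |19| = 19
  |-12| = 12
  |15| = 15
  |16| = 16
Absolute values in increasing order: 3 < 4 < 7 < 12 < 15 < 16 < 19
Listing the original numbers in that order gives the answer.
Final answer: [3, 4, -7, -12, 15, 16, 19]


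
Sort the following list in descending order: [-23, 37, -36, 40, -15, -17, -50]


Original list: [-23, 37, -36, 40, -15, -17, -50]
Repeatedly take the largest remaining element:
  Remaining [-23, 37, -36, 40, -15, -17, -50] -> largest is 40
  Remaining [-23, 37, -36, -15, -17, -50] -> largest is 37
  Remaining [-23, -36, -15, -17, -50] -> largest is -15
  Remaining [-23, -36, -17, -50] -> largest is -17
  Remaining [-23, -36, -50] -> largest is -23
  Remaining [-36, -50] -> largest is -36
  Remaining [-50] -> largest is -50
Collecting the picks in order gives the descending list.
Final answer: [40, 37, -15, -17, -23, -36, -50]


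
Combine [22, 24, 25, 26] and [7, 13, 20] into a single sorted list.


List A: [22, 24, 25, 26]
List B: [7, 13, 20]
Repeatedly compare the front elements and take the smaller:
  22 vs 7 -> take 7
  22 vs 13 -> take 13
  22 vs 20 -> take 20
  B is exhausted; append the rest of A: [22, 24, 25, 26]
Final answer: [7, 13, 20, 22, 24, 25, 26]


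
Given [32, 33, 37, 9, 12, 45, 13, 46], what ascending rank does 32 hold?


Sort ascending: [9, 12, 13, 32, 33, 37, 45, 46]
Find 32 in the sorted list.
32 is at position 4 (1-indexed).
Final answer: 4


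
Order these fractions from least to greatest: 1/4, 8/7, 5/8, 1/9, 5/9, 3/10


Convert to decimal for comparison:
  1/4 = 0.25
  8/7 = 1.1429
  5/8 = 0.625
  1/9 = 0.1111
  5/9 = 0.5556
  3/10 = 0.3
Decimals in increasing order: 0.1111 < 0.25 < 0.3 < 0.5556 < 0.625 < 1.1429
Writing each back as its fraction gives the sorted order.
Final answer: 1/9, 1/4, 3/10, 5/9, 5/8, 8/7


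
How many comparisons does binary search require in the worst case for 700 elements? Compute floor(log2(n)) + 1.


Binary search halves the search space each step.
Maximum comparisons = floor(log2(700)) + 1
log2(700) = 9.4512
floor(log2(700)) = 9, so 9 + 1 = 10
Final answer: 10


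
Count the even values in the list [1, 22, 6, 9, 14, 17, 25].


Check each element:
  1 is odd
  22 is even
  6 is even
  9 is odd
  14 is even
  17 is odd
  25 is odd
Evens: [22, 6, 14]
Count of evens = 3
Final answer: 3


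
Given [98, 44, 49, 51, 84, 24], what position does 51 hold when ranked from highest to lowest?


Sort descending: [98, 84, 51, 49, 44, 24]
Find 51 in the sorted list.
51 is at position 3.
Final answer: 3


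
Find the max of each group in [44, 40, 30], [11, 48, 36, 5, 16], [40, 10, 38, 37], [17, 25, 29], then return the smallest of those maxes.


Find max of each group:
  Group 1: [44, 40, 30] -> max = 44
  Group 2: [11, 48, 36, 5, 16] -> max = 48
  Group 3: [40, 10, 38, 37] -> max = 40
  Group 4: [17, 25, 29] -> max = 29
Maxes: [44, 48, 40, 29]
Minimum of maxes = 29
Final answer: 29


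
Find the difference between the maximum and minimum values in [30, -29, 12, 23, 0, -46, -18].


Maximum value: 30
Minimum value: -46
Range = 30 - (-46) = 76
Final answer: 76


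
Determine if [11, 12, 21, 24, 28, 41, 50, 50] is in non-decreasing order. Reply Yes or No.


Check consecutive pairs:
  11 <= 12? True
  12 <= 21? True
  21 <= 24? True
  24 <= 28? True
  28 <= 41? True
  41 <= 50? True
  50 <= 50? True
Every consecutive pair is in order, so the list is non-decreasing.
Final answer: Yes


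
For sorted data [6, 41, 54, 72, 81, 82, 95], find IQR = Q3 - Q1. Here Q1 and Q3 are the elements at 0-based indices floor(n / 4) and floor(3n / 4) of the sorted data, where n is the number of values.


The data has n = 7 elements.
Q1 index = floor(7 / 4) = floor(1.75) = 1; Q3 index = floor(3 * 7 / 4) = floor(5.25) = 5
Q1 = element at index 1 = 41
Q3 = element at index 5 = 82
IQR = 82 - 41 = 41
Final answer: 41


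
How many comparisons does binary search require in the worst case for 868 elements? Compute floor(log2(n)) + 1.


Binary search halves the search space each step.
Maximum comparisons = floor(log2(868)) + 1
log2(868) = 9.7616
floor(log2(868)) = 9, so 9 + 1 = 10
Final answer: 10


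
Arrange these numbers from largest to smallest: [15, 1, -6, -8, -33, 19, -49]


Original list: [15, 1, -6, -8, -33, 19, -49]
Repeatedly take the largest remaining element:
  Remaining [15, 1, -6, -8, -33, 19, -49] -> largest is 19
  Remaining [15, 1, -6, -8, -33, -49] -> largest is 15
  Remaining [1, -6, -8, -33, -49] -> largest is 1
  Remaining [-6, -8, -33, -49] -> largest is -6
  Remaining [-8, -33, -49] -> largest is -8
  Remaining [-33, -49] -> largest is -33
  Remaining [-49] -> largest is -49
Collecting the picks in order gives the descending list.
Final answer: [19, 15, 1, -6, -8, -33, -49]


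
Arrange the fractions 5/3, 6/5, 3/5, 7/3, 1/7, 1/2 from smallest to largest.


Convert to decimal for comparison:
  5/3 = 1.6667
  6/5 = 1.2
  3/5 = 0.6
  7/3 = 2.3333
  1/7 = 0.1429
  1/2 = 0.5
Decimals in increasing order: 0.1429 < 0.5 < 0.6 < 1.2 < 1.6667 < 2.3333
Writing each back as its fraction gives the sorted order.
Final answer: 1/7, 1/2, 3/5, 6/5, 5/3, 7/3


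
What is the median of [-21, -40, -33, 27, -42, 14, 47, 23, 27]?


First, sort the list: [-42, -40, -33, -21, 14, 23, 27, 27, 47]
The list has 9 elements (odd count).
The middle index is 4 (0-based), and the element there is 14.
Final answer: 14


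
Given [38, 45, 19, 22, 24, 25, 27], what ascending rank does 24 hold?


Sort ascending: [19, 22, 24, 25, 27, 38, 45]
Find 24 in the sorted list.
24 is at position 3 (1-indexed).
Final answer: 3


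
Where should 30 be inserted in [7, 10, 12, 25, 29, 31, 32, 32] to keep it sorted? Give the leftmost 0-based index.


List is sorted: [7, 10, 12, 25, 29, 31, 32, 32]
We need the leftmost position where 30 can be inserted, i.e. the first index whose element is >= 30 (or the end of the list if none is).
Binary search with low=0, high=8 (0-based indices):
  low=0, high=8, mid=4: a[4]=29 < 30, so low = 5
  low=5, high=8, mid=6: a[6]=32 >= 30, so high = 6
  low=5, high=6, mid=5: a[5]=31 >= 30, so high = 5
Now low = high = 5, so the insertion index is 5.
Final answer: 5


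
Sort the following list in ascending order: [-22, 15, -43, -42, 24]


Original list: [-22, 15, -43, -42, 24]
Repeatedly take the smallest remaining element:
  Remaining [-22, 15, -43, -42, 24] -> smallest is -43
  Remaining [-22, 15, -42, 24] -> smallest is -42
  Remaining [-22, 15, 24] -> smallest is -22
  Remaining [15, 24] -> smallest is 15
  Remaining [24] -> smallest is 24
Collecting the picks in order gives the sorted list.
Final answer: [-43, -42, -22, 15, 24]


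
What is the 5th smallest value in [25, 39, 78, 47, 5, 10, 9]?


Sort ascending: [5, 9, 10, 25, 39, 47, 78]
The 5th element (1-indexed) is at index 4.
Value = 39
Final answer: 39


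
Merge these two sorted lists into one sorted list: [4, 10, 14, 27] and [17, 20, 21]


List A: [4, 10, 14, 27]
List B: [17, 20, 21]
Repeatedly compare the front elements and take the smaller:
  4 vs 17 -> take 4
  10 vs 17 -> take 10
  14 vs 17 -> take 14
  27 vs 17 -> take 17
  27 vs 20 -> take 20
  27 vs 21 -> take 21
  B is exhausted; append the rest of A: [27]
Final answer: [4, 10, 14, 17, 20, 21, 27]


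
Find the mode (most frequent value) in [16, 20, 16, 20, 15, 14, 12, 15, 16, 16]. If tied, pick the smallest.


Count the frequency of each value:
  12 appears 1 time(s)
  14 appears 1 time(s)
  15 appears 2 time(s)
  16 appears 4 time(s)
  20 appears 2 time(s)
Maximum frequency is 4.
Only 16 reaches that frequency, so it is the mode.
Final answer: 16


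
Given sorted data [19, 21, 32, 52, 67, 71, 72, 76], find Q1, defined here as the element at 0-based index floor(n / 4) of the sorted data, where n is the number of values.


The list has n = 8 elements.
Q1 index = floor(8 / 4) = floor(2) = 2
Counting from index 0 in the sorted data, the element at index 2 is 32.
Final answer: 32


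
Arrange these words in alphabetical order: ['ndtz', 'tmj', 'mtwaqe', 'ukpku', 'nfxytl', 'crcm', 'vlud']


Compare strings character by character (the first differing letter decides):
  'crcm' < 'mtwaqe' since 'c' < 'm' at position 1
  'mtwaqe' < 'ndtz' since 'm' < 'n' at position 1
  'ndtz' < 'nfxytl' since 'd' < 'f' at position 2
  'nfxytl' < 'tmj' since 'n' < 't' at position 1
  'tmj' < 'ukpku' since 't' < 'u' at position 1
  'ukpku' < 'vlud' since 'u' < 'v' at position 1
Chaining these comparisons gives the alphabetical order.
Final answer: ['crcm', 'mtwaqe', 'ndtz', 'nfxytl', 'tmj', 'ukpku', 'vlud']


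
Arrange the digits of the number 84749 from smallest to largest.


The number 84749 has digits: 8, 4, 7, 4, 9
Sorted: 4, 4, 7, 8, 9
Joining the sorted digits gives the result.
Final answer: 44789


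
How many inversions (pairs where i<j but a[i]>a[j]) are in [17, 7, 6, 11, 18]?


For each element, count the later elements that are smaller than it:
  17 (index 0): smaller elements after it = [7, 6, 11] -> 3
  7 (index 1): smaller elements after it = [6] -> 1
  6 (index 2): smaller elements after it = [] -> 0
  11 (index 3): smaller elements after it = [] -> 0
Total inversions = 3 + 1 + 0 + 0 = 4
Final answer: 4


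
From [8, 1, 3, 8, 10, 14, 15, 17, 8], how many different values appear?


List all unique values:
Distinct values: [1, 3, 8, 10, 14, 15, 17]
Count = 7
Final answer: 7


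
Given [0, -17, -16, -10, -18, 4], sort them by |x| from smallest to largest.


Compute absolute values:
  |0| = 0
  |-17| = 17
  |-16| = 16
  |-10| = 10
  |-18| = 18
  |4| = 4
Absolute values in increasing order: 0 < 4 < 10 < 16 < 17 < 18
Listing the original numbers in that order gives the answer.
Final answer: [0, 4, -10, -16, -17, -18]


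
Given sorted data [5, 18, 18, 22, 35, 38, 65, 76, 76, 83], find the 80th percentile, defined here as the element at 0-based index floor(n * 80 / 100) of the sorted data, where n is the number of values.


The dataset has n = 10 elements.
Index = floor(10 * 80 / 100) = floor(800 / 100) = floor(8) = 8
Counting from index 0 in the sorted data, the element at index 8 is 76.
Final answer: 76


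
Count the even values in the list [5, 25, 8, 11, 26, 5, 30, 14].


Check each element:
  5 is odd
  25 is odd
  8 is even
  11 is odd
  26 is even
  5 is odd
  30 is even
  14 is even
Evens: [8, 26, 30, 14]
Count of evens = 4
Final answer: 4


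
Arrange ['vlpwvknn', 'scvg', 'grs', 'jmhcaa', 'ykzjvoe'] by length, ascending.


Compute lengths:
  'vlpwvknn' has length 8
  'scvg' has length 4
  'grs' has length 3
  'jmhcaa' has length 6
  'ykzjvoe' has length 7
Lengths in increasing order: 3 < 4 < 6 < 7 < 8
Listing the words in that order gives the answer.
Final answer: ['grs', 'scvg', 'jmhcaa', 'ykzjvoe', 'vlpwvknn']


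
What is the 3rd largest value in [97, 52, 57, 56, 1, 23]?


Sort descending: [97, 57, 56, 52, 23, 1]
The 3rd element (1-indexed) is at index 2.
Value = 56
Final answer: 56


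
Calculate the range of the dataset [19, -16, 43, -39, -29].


Maximum value: 43
Minimum value: -39
Range = 43 - (-39) = 82
Final answer: 82


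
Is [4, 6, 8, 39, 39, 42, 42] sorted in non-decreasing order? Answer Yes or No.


Check consecutive pairs:
  4 <= 6? True
  6 <= 8? True
  8 <= 39? True
  39 <= 39? True
  39 <= 42? True
  42 <= 42? True
Every consecutive pair is in order, so the list is non-decreasing.
Final answer: Yes


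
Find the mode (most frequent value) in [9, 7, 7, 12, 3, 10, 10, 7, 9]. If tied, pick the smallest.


Count the frequency of each value:
  3 appears 1 time(s)
  7 appears 3 time(s)
  9 appears 2 time(s)
  10 appears 2 time(s)
  12 appears 1 time(s)
Maximum frequency is 3.
Only 7 reaches that frequency, so it is the mode.
Final answer: 7


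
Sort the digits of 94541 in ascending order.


The number 94541 has digits: 9, 4, 5, 4, 1
Sorted: 1, 4, 4, 5, 9
Joining the sorted digits gives the result.
Final answer: 14459


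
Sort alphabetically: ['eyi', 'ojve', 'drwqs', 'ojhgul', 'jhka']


Compare strings character by character (the first differing letter decides):
  'drwqs' < 'eyi' since 'd' < 'e' at position 1
  'eyi' < 'jhka' since 'e' < 'j' at position 1
  'jhka' < 'ojhgul' since 'j' < 'o' at position 1
  'ojhgul' < 'ojve' since 'h' < 'v' at position 3
Chaining these comparisons gives the alphabetical order.
Final answer: ['drwqs', 'eyi', 'jhka', 'ojhgul', 'ojve']


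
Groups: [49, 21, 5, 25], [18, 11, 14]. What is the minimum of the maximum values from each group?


Find max of each group:
  Group 1: [49, 21, 5, 25] -> max = 49
  Group 2: [18, 11, 14] -> max = 18
Maxes: [49, 18]
Minimum of maxes = 18
Final answer: 18


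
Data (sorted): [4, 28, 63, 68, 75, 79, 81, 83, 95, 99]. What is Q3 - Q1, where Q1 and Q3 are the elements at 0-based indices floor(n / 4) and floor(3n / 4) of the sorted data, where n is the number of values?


The data has n = 10 elements.
Q1 index = floor(10 / 4) = floor(2.5) = 2; Q3 index = floor(3 * 10 / 4) = floor(7.5) = 7
Q1 = element at index 2 = 63
Q3 = element at index 7 = 83
IQR = 83 - 63 = 20
Final answer: 20


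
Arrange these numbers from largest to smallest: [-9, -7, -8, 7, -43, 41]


Original list: [-9, -7, -8, 7, -43, 41]
Repeatedly take the largest remaining element:
  Remaining [-9, -7, -8, 7, -43, 41] -> largest is 41
  Remaining [-9, -7, -8, 7, -43] -> largest is 7
  Remaining [-9, -7, -8, -43] -> largest is -7
  Remaining [-9, -8, -43] -> largest is -8
  Remaining [-9, -43] -> largest is -9
  Remaining [-43] -> largest is -43
Collecting the picks in order gives the descending list.
Final answer: [41, 7, -7, -8, -9, -43]


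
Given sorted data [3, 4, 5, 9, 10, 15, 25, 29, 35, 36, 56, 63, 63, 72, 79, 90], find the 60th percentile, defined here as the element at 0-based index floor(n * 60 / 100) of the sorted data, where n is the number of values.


The dataset has n = 16 elements.
Index = floor(16 * 60 / 100) = floor(960 / 100) = floor(9.6) = 9
Counting from index 0 in the sorted data, the element at index 9 is 36.
Final answer: 36


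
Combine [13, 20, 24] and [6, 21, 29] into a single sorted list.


List A: [13, 20, 24]
List B: [6, 21, 29]
Repeatedly compare the front elements and take the smaller:
  13 vs 6 -> take 6
  13 vs 21 -> take 13
  20 vs 21 -> take 20
  24 vs 21 -> take 21
  24 vs 29 -> take 24
  A is exhausted; append the rest of B: [29]
Final answer: [6, 13, 20, 21, 24, 29]


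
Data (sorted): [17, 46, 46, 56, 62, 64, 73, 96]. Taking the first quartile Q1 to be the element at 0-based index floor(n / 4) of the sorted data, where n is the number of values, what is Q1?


The list has n = 8 elements.
Q1 index = floor(8 / 4) = floor(2) = 2
Counting from index 0 in the sorted data, the element at index 2 is 46.
Final answer: 46


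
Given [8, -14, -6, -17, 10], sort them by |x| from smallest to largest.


Compute absolute values:
  |8| = 8
  |-14| = 14
  |-6| = 6
  |-17| = 17
  |10| = 10
Absolute values in increasing order: 6 < 8 < 10 < 14 < 17
Listing the original numbers in that order gives the answer.
Final answer: [-6, 8, 10, -14, -17]


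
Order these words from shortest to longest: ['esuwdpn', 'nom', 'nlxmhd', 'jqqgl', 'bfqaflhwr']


Compute lengths:
  'esuwdpn' has length 7
  'nom' has length 3
  'nlxmhd' has length 6
  'jqqgl' has length 5
  'bfqaflhwr' has length 9
Lengths in increasing order: 3 < 5 < 6 < 7 < 9
Listing the words in that order gives the answer.
Final answer: ['nom', 'jqqgl', 'nlxmhd', 'esuwdpn', 'bfqaflhwr']


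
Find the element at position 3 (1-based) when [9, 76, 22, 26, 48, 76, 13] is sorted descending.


Sort descending: [76, 76, 48, 26, 22, 13, 9]
The 3rd element (1-indexed) is at index 2.
Value = 48
Final answer: 48


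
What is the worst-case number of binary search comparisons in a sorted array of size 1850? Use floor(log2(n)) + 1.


Binary search halves the search space each step.
Maximum comparisons = floor(log2(1850)) + 1
log2(1850) = 10.8533
floor(log2(1850)) = 10, so 10 + 1 = 11
Final answer: 11


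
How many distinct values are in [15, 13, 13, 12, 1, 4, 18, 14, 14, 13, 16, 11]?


List all unique values:
Distinct values: [1, 4, 11, 12, 13, 14, 15, 16, 18]
Count = 9
Final answer: 9


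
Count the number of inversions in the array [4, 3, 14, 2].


For each element, count the later elements that are smaller than it:
  4 (index 0): smaller elements after it = [3, 2] -> 2
  3 (index 1): smaller elements after it = [2] -> 1
  14 (index 2): smaller elements after it = [2] -> 1
Total inversions = 2 + 1 + 1 = 4
Final answer: 4


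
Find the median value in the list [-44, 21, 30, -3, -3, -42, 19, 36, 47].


First, sort the list: [-44, -42, -3, -3, 19, 21, 30, 36, 47]
The list has 9 elements (odd count).
The middle index is 4 (0-based), and the element there is 19.
Final answer: 19


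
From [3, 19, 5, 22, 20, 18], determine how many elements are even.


Check each element:
  3 is odd
  19 is odd
  5 is odd
  22 is even
  20 is even
  18 is even
Evens: [22, 20, 18]
Count of evens = 3
Final answer: 3


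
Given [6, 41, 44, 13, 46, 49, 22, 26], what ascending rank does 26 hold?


Sort ascending: [6, 13, 22, 26, 41, 44, 46, 49]
Find 26 in the sorted list.
26 is at position 4 (1-indexed).
Final answer: 4


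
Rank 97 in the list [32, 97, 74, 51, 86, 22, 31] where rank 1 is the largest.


Sort descending: [97, 86, 74, 51, 32, 31, 22]
Find 97 in the sorted list.
97 is at position 1.
Final answer: 1


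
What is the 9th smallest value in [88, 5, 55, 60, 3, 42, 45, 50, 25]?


Sort ascending: [3, 5, 25, 42, 45, 50, 55, 60, 88]
The 9th element (1-indexed) is at index 8.
Value = 88
Final answer: 88


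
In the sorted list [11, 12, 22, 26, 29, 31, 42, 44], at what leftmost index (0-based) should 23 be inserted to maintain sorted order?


List is sorted: [11, 12, 22, 26, 29, 31, 42, 44]
We need the leftmost position where 23 can be inserted, i.e. the first index whose element is >= 23 (or the end of the list if none is).
Binary search with low=0, high=8 (0-based indices):
  low=0, high=8, mid=4: a[4]=29 >= 23, so high = 4
  low=0, high=4, mid=2: a[2]=22 < 23, so low = 3
  low=3, high=4, mid=3: a[3]=26 >= 23, so high = 3
Now low = high = 3, so the insertion index is 3.
Final answer: 3


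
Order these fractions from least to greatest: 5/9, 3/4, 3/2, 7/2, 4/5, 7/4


Convert to decimal for comparison:
  5/9 = 0.5556
  3/4 = 0.75
  3/2 = 1.5
  7/2 = 3.5
  4/5 = 0.8
  7/4 = 1.75
Decimals in increasing order: 0.5556 < 0.75 < 0.8 < 1.5 < 1.75 < 3.5
Writing each back as its fraction gives the sorted order.
Final answer: 5/9, 3/4, 4/5, 3/2, 7/4, 7/2


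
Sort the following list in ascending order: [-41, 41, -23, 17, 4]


Original list: [-41, 41, -23, 17, 4]
Repeatedly take the smallest remaining element:
  Remaining [-41, 41, -23, 17, 4] -> smallest is -41
  Remaining [41, -23, 17, 4] -> smallest is -23
  Remaining [41, 17, 4] -> smallest is 4
  Remaining [41, 17] -> smallest is 17
  Remaining [41] -> smallest is 41
Collecting the picks in order gives the sorted list.
Final answer: [-41, -23, 4, 17, 41]


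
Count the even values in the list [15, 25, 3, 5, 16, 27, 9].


Check each element:
  15 is odd
  25 is odd
  3 is odd
  5 is odd
  16 is even
  27 is odd
  9 is odd
Evens: [16]
Count of evens = 1
Final answer: 1


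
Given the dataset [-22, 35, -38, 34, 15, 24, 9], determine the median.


First, sort the list: [-38, -22, 9, 15, 24, 34, 35]
The list has 7 elements (odd count).
The middle index is 3 (0-based), and the element there is 15.
Final answer: 15


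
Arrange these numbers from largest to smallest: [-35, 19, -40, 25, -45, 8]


Original list: [-35, 19, -40, 25, -45, 8]
Repeatedly take the largest remaining element:
  Remaining [-35, 19, -40, 25, -45, 8] -> largest is 25
  Remaining [-35, 19, -40, -45, 8] -> largest is 19
  Remaining [-35, -40, -45, 8] -> largest is 8
  Remaining [-35, -40, -45] -> largest is -35
  Remaining [-40, -45] -> largest is -40
  Remaining [-45] -> largest is -45
Collecting the picks in order gives the descending list.
Final answer: [25, 19, 8, -35, -40, -45]


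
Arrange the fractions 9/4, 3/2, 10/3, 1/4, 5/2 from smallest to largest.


Convert to decimal for comparison:
  9/4 = 2.25
  3/2 = 1.5
  10/3 = 3.3333
  1/4 = 0.25
  5/2 = 2.5
Decimals in increasing order: 0.25 < 1.5 < 2.25 < 2.5 < 3.3333
Writing each back as its fraction gives the sorted order.
Final answer: 1/4, 3/2, 9/4, 5/2, 10/3


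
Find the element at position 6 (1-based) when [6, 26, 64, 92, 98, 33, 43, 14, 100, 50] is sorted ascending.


Sort ascending: [6, 14, 26, 33, 43, 50, 64, 92, 98, 100]
The 6th element (1-indexed) is at index 5.
Value = 50
Final answer: 50


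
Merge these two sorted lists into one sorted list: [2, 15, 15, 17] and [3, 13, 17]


List A: [2, 15, 15, 17]
List B: [3, 13, 17]
Repeatedly compare the front elements and take the smaller:
  2 vs 3 -> take 2
  15 vs 3 -> take 3
  15 vs 13 -> take 13
  15 vs 17 -> take 15
  15 vs 17 -> take 15
  17 vs 17 -> take 17
  A is exhausted; append the rest of B: [17]
Final answer: [2, 3, 13, 15, 15, 17, 17]


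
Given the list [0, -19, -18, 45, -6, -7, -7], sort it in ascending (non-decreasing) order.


Original list: [0, -19, -18, 45, -6, -7, -7]
Repeatedly take the smallest remaining element:
  Remaining [0, -19, -18, 45, -6, -7, -7] -> smallest is -19
  Remaining [0, -18, 45, -6, -7, -7] -> smallest is -18
  Remaining [0, 45, -6, -7, -7] -> smallest is -7
  Remaining [0, 45, -6, -7] -> smallest is -7
  Remaining [0, 45, -6] -> smallest is -6
  Remaining [0, 45] -> smallest is 0
  Remaining [45] -> smallest is 45
Collecting the picks in order gives the sorted list.
Final answer: [-19, -18, -7, -7, -6, 0, 45]


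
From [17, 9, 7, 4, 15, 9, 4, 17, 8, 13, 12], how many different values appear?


List all unique values:
Distinct values: [4, 7, 8, 9, 12, 13, 15, 17]
Count = 8
Final answer: 8


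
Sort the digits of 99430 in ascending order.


The number 99430 has digits: 9, 9, 4, 3, 0
Sorted: 0, 3, 4, 9, 9
Joining the sorted digits gives the result.
Final answer: 03499


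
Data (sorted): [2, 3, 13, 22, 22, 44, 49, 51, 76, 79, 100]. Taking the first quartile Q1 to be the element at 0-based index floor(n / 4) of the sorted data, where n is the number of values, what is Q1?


The list has n = 11 elements.
Q1 index = floor(11 / 4) = floor(2.75) = 2
Counting from index 0 in the sorted data, the element at index 2 is 13.
Final answer: 13


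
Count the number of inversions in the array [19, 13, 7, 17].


For each element, count the later elements that are smaller than it:
  19 (index 0): smaller elements after it = [13, 7, 17] -> 3
  13 (index 1): smaller elements after it = [7] -> 1
  7 (index 2): smaller elements after it = [] -> 0
Total inversions = 3 + 1 + 0 = 4
Final answer: 4


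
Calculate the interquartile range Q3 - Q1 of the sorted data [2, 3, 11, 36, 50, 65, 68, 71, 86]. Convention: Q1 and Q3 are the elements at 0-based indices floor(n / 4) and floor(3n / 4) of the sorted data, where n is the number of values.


The data has n = 9 elements.
Q1 index = floor(9 / 4) = floor(2.25) = 2; Q3 index = floor(3 * 9 / 4) = floor(6.75) = 6
Q1 = element at index 2 = 11
Q3 = element at index 6 = 68
IQR = 68 - 11 = 57
Final answer: 57


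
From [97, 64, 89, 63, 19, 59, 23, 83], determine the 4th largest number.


Sort descending: [97, 89, 83, 64, 63, 59, 23, 19]
The 4th element (1-indexed) is at index 3.
Value = 64
Final answer: 64


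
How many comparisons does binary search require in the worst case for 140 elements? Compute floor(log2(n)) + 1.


Binary search halves the search space each step.
Maximum comparisons = floor(log2(140)) + 1
log2(140) = 7.1293
floor(log2(140)) = 7, so 7 + 1 = 8
Final answer: 8


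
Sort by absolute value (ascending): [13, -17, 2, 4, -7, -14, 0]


Compute absolute values:
  |13| = 13
  |-17| = 17
  |2| = 2
  |4| = 4
  |-7| = 7
  |-14| = 14
  |0| = 0
Absolute values in increasing order: 0 < 2 < 4 < 7 < 13 < 14 < 17
Listing the original numbers in that order gives the answer.
Final answer: [0, 2, 4, -7, 13, -14, -17]


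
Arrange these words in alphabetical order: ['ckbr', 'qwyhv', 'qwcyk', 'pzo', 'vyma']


Compare strings character by character (the first differing letter decides):
  'ckbr' < 'pzo' since 'c' < 'p' at position 1
  'pzo' < 'qwcyk' since 'p' < 'q' at position 1
  'qwcyk' < 'qwyhv' since 'c' < 'y' at position 3
  'qwyhv' < 'vyma' since 'q' < 'v' at position 1
Chaining these comparisons gives the alphabetical order.
Final answer: ['ckbr', 'pzo', 'qwcyk', 'qwyhv', 'vyma']


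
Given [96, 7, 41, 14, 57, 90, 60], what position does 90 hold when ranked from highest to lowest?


Sort descending: [96, 90, 60, 57, 41, 14, 7]
Find 90 in the sorted list.
90 is at position 2.
Final answer: 2


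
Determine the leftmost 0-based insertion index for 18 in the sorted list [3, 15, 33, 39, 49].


List is sorted: [3, 15, 33, 39, 49]
We need the leftmost position where 18 can be inserted, i.e. the first index whose element is >= 18 (or the end of the list if none is).
Binary search with low=0, high=5 (0-based indices):
  low=0, high=5, mid=2: a[2]=33 >= 18, so high = 2
  low=0, high=2, mid=1: a[1]=15 < 18, so low = 2
Now low = high = 2, so the insertion index is 2.
Final answer: 2


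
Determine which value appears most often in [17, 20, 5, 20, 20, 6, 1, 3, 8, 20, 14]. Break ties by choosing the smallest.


Count the frequency of each value:
  1 appears 1 time(s)
  3 appears 1 time(s)
  5 appears 1 time(s)
  6 appears 1 time(s)
  8 appears 1 time(s)
  14 appears 1 time(s)
  17 appears 1 time(s)
  20 appears 4 time(s)
Maximum frequency is 4.
Only 20 reaches that frequency, so it is the mode.
Final answer: 20


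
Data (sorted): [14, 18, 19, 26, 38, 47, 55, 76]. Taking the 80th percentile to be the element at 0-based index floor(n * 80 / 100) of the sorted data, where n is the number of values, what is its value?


The dataset has n = 8 elements.
Index = floor(8 * 80 / 100) = floor(640 / 100) = floor(6.4) = 6
Counting from index 0 in the sorted data, the element at index 6 is 55.
Final answer: 55


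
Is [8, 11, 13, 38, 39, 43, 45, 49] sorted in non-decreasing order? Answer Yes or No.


Check consecutive pairs:
  8 <= 11? True
  11 <= 13? True
  13 <= 38? True
  38 <= 39? True
  39 <= 43? True
  43 <= 45? True
  45 <= 49? True
Every consecutive pair is in order, so the list is non-decreasing.
Final answer: Yes


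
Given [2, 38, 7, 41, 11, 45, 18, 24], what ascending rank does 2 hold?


Sort ascending: [2, 7, 11, 18, 24, 38, 41, 45]
Find 2 in the sorted list.
2 is at position 1 (1-indexed).
Final answer: 1


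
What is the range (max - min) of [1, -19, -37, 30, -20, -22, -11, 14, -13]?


Maximum value: 30
Minimum value: -37
Range = 30 - (-37) = 67
Final answer: 67


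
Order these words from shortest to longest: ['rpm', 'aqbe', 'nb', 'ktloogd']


Compute lengths:
  'rpm' has length 3
  'aqbe' has length 4
  'nb' has length 2
  'ktloogd' has length 7
Lengths in increasing order: 2 < 3 < 4 < 7
Listing the words in that order gives the answer.
Final answer: ['nb', 'rpm', 'aqbe', 'ktloogd']


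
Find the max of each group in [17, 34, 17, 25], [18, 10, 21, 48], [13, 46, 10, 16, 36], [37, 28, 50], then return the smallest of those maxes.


Find max of each group:
  Group 1: [17, 34, 17, 25] -> max = 34
  Group 2: [18, 10, 21, 48] -> max = 48
  Group 3: [13, 46, 10, 16, 36] -> max = 46
  Group 4: [37, 28, 50] -> max = 50
Maxes: [34, 48, 46, 50]
Minimum of maxes = 34
Final answer: 34


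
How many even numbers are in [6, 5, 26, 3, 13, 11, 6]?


Check each element:
  6 is even
  5 is odd
  26 is even
  3 is odd
  13 is odd
  11 is odd
  6 is even
Evens: [6, 26, 6]
Count of evens = 3
Final answer: 3


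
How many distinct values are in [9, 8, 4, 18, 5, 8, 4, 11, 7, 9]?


List all unique values:
Distinct values: [4, 5, 7, 8, 9, 11, 18]
Count = 7
Final answer: 7


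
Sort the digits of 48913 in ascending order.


The number 48913 has digits: 4, 8, 9, 1, 3
Sorted: 1, 3, 4, 8, 9
Joining the sorted digits gives the result.
Final answer: 13489


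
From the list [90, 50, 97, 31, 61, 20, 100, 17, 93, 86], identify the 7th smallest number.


Sort ascending: [17, 20, 31, 50, 61, 86, 90, 93, 97, 100]
The 7th element (1-indexed) is at index 6.
Value = 90
Final answer: 90


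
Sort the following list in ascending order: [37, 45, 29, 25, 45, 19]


Original list: [37, 45, 29, 25, 45, 19]
Repeatedly take the smallest remaining element:
  Remaining [37, 45, 29, 25, 45, 19] -> smallest is 19
  Remaining [37, 45, 29, 25, 45] -> smallest is 25
  Remaining [37, 45, 29, 45] -> smallest is 29
  Remaining [37, 45, 45] -> smallest is 37
  Remaining [45, 45] -> smallest is 45
  Remaining [45] -> smallest is 45
Collecting the picks in order gives the sorted list.
Final answer: [19, 25, 29, 37, 45, 45]


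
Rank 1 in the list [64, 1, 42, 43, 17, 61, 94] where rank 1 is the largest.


Sort descending: [94, 64, 61, 43, 42, 17, 1]
Find 1 in the sorted list.
1 is at position 7.
Final answer: 7


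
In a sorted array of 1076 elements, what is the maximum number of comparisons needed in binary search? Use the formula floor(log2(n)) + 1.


Binary search halves the search space each step.
Maximum comparisons = floor(log2(1076)) + 1
log2(1076) = 10.0715
floor(log2(1076)) = 10, so 10 + 1 = 11
Final answer: 11


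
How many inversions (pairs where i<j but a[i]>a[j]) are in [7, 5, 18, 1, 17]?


For each element, count the later elements that are smaller than it:
  7 (index 0): smaller elements after it = [5, 1] -> 2
  5 (index 1): smaller elements after it = [1] -> 1
  18 (index 2): smaller elements after it = [1, 17] -> 2
  1 (index 3): smaller elements after it = [] -> 0
Total inversions = 2 + 1 + 2 + 0 = 5
Final answer: 5


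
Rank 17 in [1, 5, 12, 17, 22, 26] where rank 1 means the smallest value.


Sort ascending: [1, 5, 12, 17, 22, 26]
Find 17 in the sorted list.
17 is at position 4 (1-indexed).
Final answer: 4


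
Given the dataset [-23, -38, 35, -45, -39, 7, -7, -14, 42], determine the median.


First, sort the list: [-45, -39, -38, -23, -14, -7, 7, 35, 42]
The list has 9 elements (odd count).
The middle index is 4 (0-based), and the element there is -14.
Final answer: -14


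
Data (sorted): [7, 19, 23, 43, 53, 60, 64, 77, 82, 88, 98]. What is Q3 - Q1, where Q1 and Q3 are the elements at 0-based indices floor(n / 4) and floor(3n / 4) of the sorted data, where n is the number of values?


The data has n = 11 elements.
Q1 index = floor(11 / 4) = floor(2.75) = 2; Q3 index = floor(3 * 11 / 4) = floor(8.25) = 8
Q1 = element at index 2 = 23
Q3 = element at index 8 = 82
IQR = 82 - 23 = 59
Final answer: 59


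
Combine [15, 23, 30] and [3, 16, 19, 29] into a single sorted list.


List A: [15, 23, 30]
List B: [3, 16, 19, 29]
Repeatedly compare the front elements and take the smaller:
  15 vs 3 -> take 3
  15 vs 16 -> take 15
  23 vs 16 -> take 16
  23 vs 19 -> take 19
  23 vs 29 -> take 23
  30 vs 29 -> take 29
  B is exhausted; append the rest of A: [30]
Final answer: [3, 15, 16, 19, 23, 29, 30]


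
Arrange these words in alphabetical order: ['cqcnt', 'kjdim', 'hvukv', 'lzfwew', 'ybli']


Compare strings character by character (the first differing letter decides):
  'cqcnt' < 'hvukv' since 'c' < 'h' at position 1
  'hvukv' < 'kjdim' since 'h' < 'k' at position 1
  'kjdim' < 'lzfwew' since 'k' < 'l' at position 1
  'lzfwew' < 'ybli' since 'l' < 'y' at position 1
Chaining these comparisons gives the alphabetical order.
Final answer: ['cqcnt', 'hvukv', 'kjdim', 'lzfwew', 'ybli']
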